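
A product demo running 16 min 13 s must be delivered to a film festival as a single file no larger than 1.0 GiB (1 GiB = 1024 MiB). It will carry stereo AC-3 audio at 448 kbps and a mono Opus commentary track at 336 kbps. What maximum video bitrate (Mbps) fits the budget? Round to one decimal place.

Budget: 1.0 GiB = 8589.9 Mb.
16 min 13 s = 973 s
Total bitrate budget: 8589.9 Mb / 973 s = 8.828 Mbps.
Audio total: 448 + 336 = 784 kbps = 0.784 Mbps.
Video: 8.828 − 0.784 = 8.044 Mbps.

8.0 Mbps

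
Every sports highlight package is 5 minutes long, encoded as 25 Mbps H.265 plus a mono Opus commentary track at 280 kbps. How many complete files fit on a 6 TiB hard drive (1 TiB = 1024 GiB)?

6958

5 min = 300 s
Audio: 280 kbps = 0.280 Mbps.
Total bitrate: 25.280 Mbps.
Per item: 25.280 Mbps × 300 s = 7,584 Mb = 948.0 MB.
Capacity: 6 TiB = 52,776,558 Mb; 6958.93 items → 6958 complete.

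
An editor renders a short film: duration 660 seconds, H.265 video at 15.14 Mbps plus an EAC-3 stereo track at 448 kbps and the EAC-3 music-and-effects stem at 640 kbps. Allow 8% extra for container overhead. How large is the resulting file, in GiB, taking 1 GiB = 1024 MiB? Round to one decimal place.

Audio total: 448 + 640 = 1088 kbps = 1.088 Mbps.
Total bitrate: 15.14 + 1.088 = 16.228 Mbps.
Stream data: 16.228 Mbps × 660 s = 10710.5 Mb.
With 8% container overhead: ×1.08.
11,567 Mb = 1,445,914,800 bytes ÷ 1,073,741,824 = 1.347 GiB.

1.3 GiB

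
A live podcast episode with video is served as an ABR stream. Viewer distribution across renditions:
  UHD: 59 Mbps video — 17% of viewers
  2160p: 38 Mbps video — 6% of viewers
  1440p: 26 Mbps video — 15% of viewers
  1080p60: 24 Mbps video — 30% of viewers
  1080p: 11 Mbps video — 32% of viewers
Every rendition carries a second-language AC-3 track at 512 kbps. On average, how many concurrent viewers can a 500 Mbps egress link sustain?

18

Audio: 512 kbps = 0.512 Mbps.
Average per-viewer bitrate: 0.17×59.512 + 0.06×38.512 + 0.15×26.512 + 0.30×24.512 + 0.32×11.512 = 27.442 Mbps.
500 Mbps = 500.0 Mbps; 500.0 / 27.442 = 18.22 → 18.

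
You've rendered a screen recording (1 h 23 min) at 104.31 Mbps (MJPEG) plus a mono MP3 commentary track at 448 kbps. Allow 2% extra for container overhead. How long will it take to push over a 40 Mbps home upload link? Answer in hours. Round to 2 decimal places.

3.70 hours

1 h 23 min = 83 min = 4980 s
Audio: 448 kbps = 0.448 Mbps.
Total bitrate: 104.758 Mbps.
File: 104.758 Mbps × 4980 s = 521694.8 Mb.
With 2% container overhead: ×1.02. → 532128.7 Mb.
At 40 Mbps: 532128.7 / 40 = 13303.2 s ≈ 3.7 hours.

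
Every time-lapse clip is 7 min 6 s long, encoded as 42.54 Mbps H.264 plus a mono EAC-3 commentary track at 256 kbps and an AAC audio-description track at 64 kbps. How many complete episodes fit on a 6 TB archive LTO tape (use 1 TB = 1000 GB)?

2628

7 min 6 s = 426 s
Audio total: 256 + 64 = 320 kbps = 0.320 Mbps.
Total bitrate: 42.860 Mbps.
Per item: 42.860 Mbps × 426 s = 18,258 Mb = 2,282 MB.
Capacity: 6 TB = 48,000,000 Mb; 2628.93 items → 2628 complete.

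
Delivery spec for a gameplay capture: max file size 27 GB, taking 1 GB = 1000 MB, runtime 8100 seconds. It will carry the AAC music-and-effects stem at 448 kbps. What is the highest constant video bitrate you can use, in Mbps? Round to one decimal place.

26.2 Mbps

Budget: 27 GB = 216000.0 Mb.
Total bitrate budget: 216000.0 Mb / 8100 s = 26.667 Mbps.
Audio: 448 kbps = 0.448 Mbps.
Video: 26.667 − 0.448 = 26.219 Mbps.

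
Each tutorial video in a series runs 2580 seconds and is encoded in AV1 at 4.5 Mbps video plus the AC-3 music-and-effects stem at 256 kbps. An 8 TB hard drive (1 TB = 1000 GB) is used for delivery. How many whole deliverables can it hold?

Audio: 256 kbps = 0.256 Mbps.
Total bitrate: 4.756 Mbps.
Per item: 4.756 Mbps × 2580 s = 12,270 Mb = 1,534 MB.
Capacity: 8 TB = 64,000,000 Mb; 5215.77 items → 5215 complete.

5215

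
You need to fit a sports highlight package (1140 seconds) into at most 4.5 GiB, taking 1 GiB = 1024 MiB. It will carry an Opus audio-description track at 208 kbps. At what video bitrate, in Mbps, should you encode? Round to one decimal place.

Budget: 4.5 GiB = 38654.7 Mb.
Total bitrate budget: 38654.7 Mb / 1140 s = 33.908 Mbps.
Audio: 208 kbps = 0.208 Mbps.
Video: 33.908 − 0.208 = 33.700 Mbps.

33.7 Mbps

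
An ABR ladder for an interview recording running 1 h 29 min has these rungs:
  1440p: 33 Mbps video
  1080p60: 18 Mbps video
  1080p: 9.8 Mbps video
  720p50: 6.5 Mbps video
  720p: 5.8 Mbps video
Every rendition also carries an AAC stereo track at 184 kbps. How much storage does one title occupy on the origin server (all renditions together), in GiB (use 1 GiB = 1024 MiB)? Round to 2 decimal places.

1 h 29 min = 89 min = 5340 s
Audio: 184 kbps = 0.184 Mbps.
Sum of rendition bitrates: (33+0.184) + (18+0.184) + (9.8+0.184) + (6.5+0.184) + (5.8+0.184) = 74.020 Mbps.
× 5340 s = 395,267 Mb = 49,408 MB = 46.02 GiB.

46.02 GiB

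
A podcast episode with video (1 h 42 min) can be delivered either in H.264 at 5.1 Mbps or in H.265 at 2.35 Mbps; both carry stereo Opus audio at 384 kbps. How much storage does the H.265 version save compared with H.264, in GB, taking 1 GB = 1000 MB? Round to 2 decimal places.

1 h 42 min = 102 min = 6120 s
Audio: 384 kbps = 0.384 Mbps.
H.264: 5.484 Mbps × 6120 s = 33562.1 Mb = 4.195 GB.
H.265: 2.734 Mbps × 6120 s = 16732.1 Mb = 2.092 GB.
Saving: 4.195 − 2.092 = 2.104 GB.

2.10 GB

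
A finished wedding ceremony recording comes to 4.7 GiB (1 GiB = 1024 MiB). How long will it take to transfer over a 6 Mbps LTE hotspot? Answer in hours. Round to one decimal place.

1.9 hours

File: 4.7 GiB = 40372.7 Mb.
At 6 Mbps: 40372.7 / 6 = 6728.8 s ≈ 1.87 hours.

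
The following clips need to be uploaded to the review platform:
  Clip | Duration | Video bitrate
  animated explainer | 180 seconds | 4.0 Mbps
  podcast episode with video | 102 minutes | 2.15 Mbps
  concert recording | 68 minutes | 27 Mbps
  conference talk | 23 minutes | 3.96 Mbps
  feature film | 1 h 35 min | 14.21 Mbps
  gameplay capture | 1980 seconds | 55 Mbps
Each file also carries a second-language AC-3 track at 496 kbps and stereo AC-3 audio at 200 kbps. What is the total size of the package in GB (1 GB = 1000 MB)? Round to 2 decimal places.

Audio total: 496 + 200 = 696 kbps = 0.696 Mbps.
animated explainer: 4.696 Mbps × 180 s = 845.3 Mb
podcast episode with video: 2.846 Mbps × 6120 s = 17417.5 Mb
concert recording: 27.696 Mbps × 4080 s = 112999.7 Mb
conference talk: 4.656 Mbps × 1380 s = 6425.3 Mb
feature film: 14.906 Mbps × 5700 s = 84964.2 Mb
gameplay capture: 55.696 Mbps × 1980 s = 110278.1 Mb
Total: 332930.0 Mb = 41616.3 MB.
= 41.62 GB.

41.62 GB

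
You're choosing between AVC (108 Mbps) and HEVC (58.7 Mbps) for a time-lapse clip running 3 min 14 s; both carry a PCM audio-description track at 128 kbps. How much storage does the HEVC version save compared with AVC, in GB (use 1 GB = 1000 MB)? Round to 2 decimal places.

1.20 GB

3 min 14 s = 194 s
Audio: 128 kbps = 0.128 Mbps.
AVC: 108.128 Mbps × 194 s = 20976.8 Mb = 2.622 GB.
HEVC: 58.828 Mbps × 194 s = 11412.6 Mb = 1.427 GB.
Saving: 2.622 − 1.427 = 1.196 GB.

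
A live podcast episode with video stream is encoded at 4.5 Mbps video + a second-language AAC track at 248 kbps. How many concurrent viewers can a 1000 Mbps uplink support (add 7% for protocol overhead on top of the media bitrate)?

Audio: 248 kbps = 0.248 Mbps.
Per-viewer media rate: 4.748 Mbps.
On the wire with 7% overhead: 5.080 Mbps.
1000 Mbps = 1,000 Mbps; 1,000 / 5.080 = 196.84 → 196 viewers.

196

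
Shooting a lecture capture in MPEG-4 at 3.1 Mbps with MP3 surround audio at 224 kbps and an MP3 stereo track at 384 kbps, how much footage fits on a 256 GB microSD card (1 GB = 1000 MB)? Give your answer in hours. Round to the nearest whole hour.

Audio total: 224 + 384 = 608 kbps = 0.608 Mbps.
Total bitrate: 3.1 + 0.608 = 3.708 Mbps.
Capacity: 256 GB = 2,048,000 Mb.
Recording time: 2,048,000 / 3.708 = 552,319 s ≈ 153 hours.

153 hours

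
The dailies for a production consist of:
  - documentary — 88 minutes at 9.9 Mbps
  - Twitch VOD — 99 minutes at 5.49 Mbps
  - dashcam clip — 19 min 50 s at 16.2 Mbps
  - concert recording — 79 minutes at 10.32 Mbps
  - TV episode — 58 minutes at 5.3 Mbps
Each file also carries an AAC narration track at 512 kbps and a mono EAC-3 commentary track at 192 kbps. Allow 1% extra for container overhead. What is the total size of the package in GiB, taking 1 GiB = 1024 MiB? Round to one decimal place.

21.9 GiB

Audio total: 512 + 192 = 704 kbps = 0.704 Mbps.
documentary: 10.604 Mbps × 5280 s × 1.01 = 56549.0 Mb
Twitch VOD: 6.194 Mbps × 5940 s × 1.01 = 37160.3 Mb
dashcam clip: 16.904 Mbps × 1190 s × 1.01 = 20316.9 Mb
concert recording: 11.024 Mbps × 4740 s × 1.01 = 52776.3 Mb
TV episode: 6.004 Mbps × 3480 s × 1.01 = 21102.9 Mb
Total: 187905.4 Mb = 23488.2 MB.
= 21.88 GiB.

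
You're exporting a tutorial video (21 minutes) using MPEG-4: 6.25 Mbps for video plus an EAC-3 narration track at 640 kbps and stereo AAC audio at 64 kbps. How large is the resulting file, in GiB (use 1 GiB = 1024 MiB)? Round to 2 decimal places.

21 min = 1260 s
Audio total: 640 + 64 = 704 kbps = 0.704 Mbps.
Total bitrate: 6.25 + 0.704 = 6.954 Mbps.
Stream data: 6.954 Mbps × 1260 s = 8762.0 Mb.
8,762 Mb = 1,095,255,000 bytes ÷ 1,073,741,824 = 1.020 GiB.

1.02 GiB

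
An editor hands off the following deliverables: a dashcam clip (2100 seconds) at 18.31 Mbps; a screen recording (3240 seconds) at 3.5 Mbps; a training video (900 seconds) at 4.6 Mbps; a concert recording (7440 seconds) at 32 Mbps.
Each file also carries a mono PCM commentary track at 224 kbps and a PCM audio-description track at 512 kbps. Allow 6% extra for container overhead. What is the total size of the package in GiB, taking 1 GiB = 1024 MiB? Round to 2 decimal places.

37.28 GiB

Audio total: 224 + 512 = 736 kbps = 0.736 Mbps.
dashcam clip: 19.046 Mbps × 2100 s × 1.06 = 42396.4 Mb
screen recording: 4.236 Mbps × 3240 s × 1.06 = 14548.1 Mb
training video: 5.336 Mbps × 900 s × 1.06 = 5090.5 Mb
concert recording: 32.736 Mbps × 7440 s × 1.06 = 258169.2 Mb
Total: 320204.2 Mb = 40025.5 MB.
= 37.28 GiB.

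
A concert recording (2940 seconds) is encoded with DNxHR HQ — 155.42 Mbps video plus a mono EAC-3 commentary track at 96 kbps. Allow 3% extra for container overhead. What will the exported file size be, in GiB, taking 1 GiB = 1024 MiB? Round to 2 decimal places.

Audio: 96 kbps = 0.096 Mbps.
Total bitrate: 155.42 + 0.096 = 155.516 Mbps.
Stream data: 155.516 Mbps × 2940 s = 457217.0 Mb.
With 3% container overhead: ×1.03.
470,934 Mb = 58,866,693,900 bytes ÷ 1,073,741,824 = 54.82 GiB.

54.82 GiB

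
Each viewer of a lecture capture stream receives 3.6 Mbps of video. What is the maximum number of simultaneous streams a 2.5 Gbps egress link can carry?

694

2.5 Gbps = 2,500 Mbps; 2,500 / 3.600 = 694.44 → 694 viewers.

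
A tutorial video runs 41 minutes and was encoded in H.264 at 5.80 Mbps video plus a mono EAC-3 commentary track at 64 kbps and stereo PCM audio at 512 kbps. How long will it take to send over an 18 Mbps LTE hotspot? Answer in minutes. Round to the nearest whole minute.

41 min = 2460 s
Audio total: 64 + 512 = 576 kbps = 0.576 Mbps.
Total bitrate: 6.376 Mbps.
File: 6.376 Mbps × 2460 s = 15685.0 Mb.
At 18 Mbps: 15685.0 / 18 = 871.4 s ≈ 14.5 minutes.

15 minutes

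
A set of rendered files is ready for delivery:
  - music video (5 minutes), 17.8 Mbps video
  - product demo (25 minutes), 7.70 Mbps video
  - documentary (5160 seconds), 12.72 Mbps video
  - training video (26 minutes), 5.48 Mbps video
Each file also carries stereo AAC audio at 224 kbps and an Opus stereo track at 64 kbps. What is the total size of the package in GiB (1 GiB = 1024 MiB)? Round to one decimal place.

10.9 GiB

Audio total: 224 + 64 = 288 kbps = 0.288 Mbps.
music video: 18.088 Mbps × 300 s = 5426.4 Mb
product demo: 7.988 Mbps × 1500 s = 11982.0 Mb
documentary: 13.008 Mbps × 5160 s = 67121.3 Mb
training video: 5.768 Mbps × 1560 s = 8998.1 Mb
Total: 93527.8 Mb = 11691.0 MB.
= 10.89 GiB.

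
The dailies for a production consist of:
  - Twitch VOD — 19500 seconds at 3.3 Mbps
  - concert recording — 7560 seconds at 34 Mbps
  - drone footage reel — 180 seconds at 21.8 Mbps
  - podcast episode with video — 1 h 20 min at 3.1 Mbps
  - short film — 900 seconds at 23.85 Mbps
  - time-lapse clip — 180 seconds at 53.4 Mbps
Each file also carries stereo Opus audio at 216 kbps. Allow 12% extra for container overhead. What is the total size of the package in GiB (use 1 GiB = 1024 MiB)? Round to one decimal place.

49.3 GiB

Audio: 216 kbps = 0.216 Mbps.
Twitch VOD: 3.516 Mbps × 19500 s × 1.12 = 76789.4 Mb
concert recording: 34.216 Mbps × 7560 s × 1.12 = 289713.7 Mb
drone footage reel: 22.016 Mbps × 180 s × 1.12 = 4438.4 Mb
podcast episode with video: 3.316 Mbps × 4800 s × 1.12 = 17826.8 Mb
short film: 24.066 Mbps × 900 s × 1.12 = 24258.5 Mb
time-lapse clip: 53.616 Mbps × 180 s × 1.12 = 10809.0 Mb
Total: 423835.9 Mb = 52979.5 MB.
= 49.34 GiB.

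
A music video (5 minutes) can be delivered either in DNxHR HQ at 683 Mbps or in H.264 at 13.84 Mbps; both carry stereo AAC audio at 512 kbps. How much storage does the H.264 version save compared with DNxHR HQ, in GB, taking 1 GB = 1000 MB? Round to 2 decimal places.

5 min = 300 s
Audio: 512 kbps = 0.512 Mbps.
DNxHR HQ: 683.512 Mbps × 300 s = 205053.6 Mb = 25.632 GB.
H.264: 14.352 Mbps × 300 s = 4305.6 Mb = 0.538 GB.
Saving: 25.632 − 0.538 = 25.093 GB.

25.09 GB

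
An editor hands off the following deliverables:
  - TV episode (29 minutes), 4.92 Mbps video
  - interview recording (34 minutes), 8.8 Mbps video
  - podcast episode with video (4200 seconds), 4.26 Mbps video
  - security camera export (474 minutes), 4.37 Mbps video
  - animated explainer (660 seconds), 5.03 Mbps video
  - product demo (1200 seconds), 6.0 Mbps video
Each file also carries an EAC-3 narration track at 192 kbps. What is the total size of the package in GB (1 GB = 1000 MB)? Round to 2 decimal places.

Audio: 192 kbps = 0.192 Mbps.
TV episode: 5.112 Mbps × 1740 s = 8894.9 Mb
interview recording: 8.992 Mbps × 2040 s = 18343.7 Mb
podcast episode with video: 4.452 Mbps × 4200 s = 18698.4 Mb
security camera export: 4.562 Mbps × 28440 s = 129743.3 Mb
animated explainer: 5.222 Mbps × 660 s = 3446.5 Mb
product demo: 6.192 Mbps × 1200 s = 7430.4 Mb
Total: 186557.2 Mb = 23319.6 MB.
= 23.32 GB.

23.32 GB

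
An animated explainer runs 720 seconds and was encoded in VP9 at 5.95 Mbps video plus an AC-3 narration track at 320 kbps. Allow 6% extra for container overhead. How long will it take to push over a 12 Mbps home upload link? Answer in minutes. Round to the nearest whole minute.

Audio: 320 kbps = 0.320 Mbps.
Total bitrate: 6.270 Mbps.
File: 6.270 Mbps × 720 s = 4514.4 Mb.
With 6% container overhead: ×1.06. → 4785.3 Mb.
At 12 Mbps: 4785.3 / 12 = 398.8 s ≈ 6.65 minutes.

7 minutes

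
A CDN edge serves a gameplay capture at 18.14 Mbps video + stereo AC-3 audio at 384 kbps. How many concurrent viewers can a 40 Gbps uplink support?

Audio: 384 kbps = 0.384 Mbps.
Per-viewer media rate: 18.524 Mbps.
40 Gbps = 40,000 Mbps; 40,000 / 18.524 = 2159.36 → 2159 viewers.

2159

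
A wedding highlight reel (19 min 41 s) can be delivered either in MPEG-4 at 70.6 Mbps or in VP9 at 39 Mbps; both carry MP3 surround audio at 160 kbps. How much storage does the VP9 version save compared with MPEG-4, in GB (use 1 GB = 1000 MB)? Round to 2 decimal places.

4.66 GB

19 min 41 s = 1181 s
Audio: 160 kbps = 0.160 Mbps.
MPEG-4: 70.760 Mbps × 1181 s = 83567.6 Mb = 10.446 GB.
VP9: 39.160 Mbps × 1181 s = 46248.0 Mb = 5.781 GB.
Saving: 10.446 − 5.781 = 4.665 GB.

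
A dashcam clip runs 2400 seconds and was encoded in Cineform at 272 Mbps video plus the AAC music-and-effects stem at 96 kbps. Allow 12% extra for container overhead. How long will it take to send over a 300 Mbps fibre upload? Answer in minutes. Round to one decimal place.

40.6 minutes

Audio: 96 kbps = 0.096 Mbps.
Total bitrate: 272.096 Mbps.
File: 272.096 Mbps × 2400 s = 653030.4 Mb.
With 12% container overhead: ×1.12. → 731394.0 Mb.
At 300 Mbps: 731394.0 / 300 = 2438.0 s ≈ 40.6 minutes.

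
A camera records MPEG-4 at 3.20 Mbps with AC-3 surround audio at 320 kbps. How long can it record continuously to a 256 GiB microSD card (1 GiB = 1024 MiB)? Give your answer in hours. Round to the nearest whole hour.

Audio: 320 kbps = 0.320 Mbps.
Total bitrate: 3.20 + 0.320 = 3.520 Mbps.
Capacity: 256 GiB = 2,199,023 Mb.
Recording time: 2,199,023 / 3.520 = 624,723 s ≈ 174 hours.

174 hours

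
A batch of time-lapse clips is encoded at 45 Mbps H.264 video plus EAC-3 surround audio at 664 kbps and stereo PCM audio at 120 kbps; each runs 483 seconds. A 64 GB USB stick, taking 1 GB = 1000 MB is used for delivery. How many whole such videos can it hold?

Audio total: 664 + 120 = 784 kbps = 0.784 Mbps.
Total bitrate: 45.784 Mbps.
Per item: 45.784 Mbps × 483 s = 22,114 Mb = 2,764 MB.
Capacity: 64 GB = 512,000 Mb; 23.15 items → 23 complete.

23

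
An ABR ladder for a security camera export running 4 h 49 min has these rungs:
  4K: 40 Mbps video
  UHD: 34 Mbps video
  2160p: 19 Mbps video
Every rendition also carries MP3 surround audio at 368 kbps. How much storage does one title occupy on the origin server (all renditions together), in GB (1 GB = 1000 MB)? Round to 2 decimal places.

4 h 49 min = 289 min = 17340 s
Audio: 368 kbps = 0.368 Mbps.
Sum of rendition bitrates: (40+0.368) + (34+0.368) + (19+0.368) = 94.104 Mbps.
× 17340 s = 1,631,763 Mb = 203,970 MB = 204.0 GB.

203.97 GB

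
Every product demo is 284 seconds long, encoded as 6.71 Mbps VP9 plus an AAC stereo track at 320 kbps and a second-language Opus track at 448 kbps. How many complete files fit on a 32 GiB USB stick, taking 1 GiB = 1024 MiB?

Audio total: 320 + 448 = 768 kbps = 0.768 Mbps.
Total bitrate: 7.478 Mbps.
Per item: 7.478 Mbps × 284 s = 2,124 Mb = 265.5 MB.
Capacity: 32 GiB = 274,878 Mb; 129.43 items → 129 complete.

129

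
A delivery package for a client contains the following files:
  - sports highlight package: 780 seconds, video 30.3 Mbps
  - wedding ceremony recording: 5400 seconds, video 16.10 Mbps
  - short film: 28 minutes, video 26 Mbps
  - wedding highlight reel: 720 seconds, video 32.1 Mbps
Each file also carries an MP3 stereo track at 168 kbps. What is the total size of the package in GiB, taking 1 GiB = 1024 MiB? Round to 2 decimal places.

Audio: 168 kbps = 0.168 Mbps.
sports highlight package: 30.468 Mbps × 780 s = 23765.0 Mb
wedding ceremony recording: 16.268 Mbps × 5400 s = 87847.2 Mb
short film: 26.168 Mbps × 1680 s = 43962.2 Mb
wedding highlight reel: 32.268 Mbps × 720 s = 23233.0 Mb
Total: 178807.4 Mb = 22350.9 MB.
= 20.82 GiB.

20.82 GiB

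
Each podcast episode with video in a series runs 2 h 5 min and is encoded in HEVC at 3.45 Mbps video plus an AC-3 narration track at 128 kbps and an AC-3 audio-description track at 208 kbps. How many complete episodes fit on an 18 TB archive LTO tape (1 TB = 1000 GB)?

2 h 5 min = 125 min = 7500 s
Audio total: 128 + 208 = 336 kbps = 0.336 Mbps.
Total bitrate: 3.786 Mbps.
Per item: 3.786 Mbps × 7500 s = 28,395 Mb = 3,549 MB.
Capacity: 18 TB = 144,000,000 Mb; 5071.32 items → 5071 complete.

5071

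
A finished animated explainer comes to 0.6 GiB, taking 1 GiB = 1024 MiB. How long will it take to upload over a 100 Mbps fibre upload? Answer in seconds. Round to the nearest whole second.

52 seconds

File: 0.6 GiB = 5154.0 Mb.
At 100 Mbps: 5154.0 / 100 = 51.5 s ≈ 51.5 seconds.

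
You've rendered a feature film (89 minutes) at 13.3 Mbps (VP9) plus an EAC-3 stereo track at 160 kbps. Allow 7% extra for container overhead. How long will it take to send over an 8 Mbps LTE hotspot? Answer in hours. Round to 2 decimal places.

89 min = 5340 s
Audio: 160 kbps = 0.160 Mbps.
Total bitrate: 13.460 Mbps.
File: 13.460 Mbps × 5340 s = 71876.4 Mb.
With 7% container overhead: ×1.07. → 76907.7 Mb.
At 8 Mbps: 76907.7 / 8 = 9613.5 s ≈ 2.67 hours.

2.67 hours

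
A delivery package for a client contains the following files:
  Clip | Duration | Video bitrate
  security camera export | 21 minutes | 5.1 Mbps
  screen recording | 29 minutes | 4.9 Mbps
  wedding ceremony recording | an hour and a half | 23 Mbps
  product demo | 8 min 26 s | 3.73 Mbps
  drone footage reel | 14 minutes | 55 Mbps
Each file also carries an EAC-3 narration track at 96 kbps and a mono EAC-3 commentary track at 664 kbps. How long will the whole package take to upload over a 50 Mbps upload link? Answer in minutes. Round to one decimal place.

64.9 minutes

Audio total: 96 + 664 = 760 kbps = 0.760 Mbps.
security camera export: 5.860 Mbps × 1260 s = 7383.6 Mb
screen recording: 5.660 Mbps × 1740 s = 9848.4 Mb
wedding ceremony recording: 23.760 Mbps × 5400 s = 128304.0 Mb
product demo: 4.490 Mbps × 506 s = 2271.9 Mb
drone footage reel: 55.760 Mbps × 840 s = 46838.4 Mb
Total: 194646.3 Mb = 24330.8 MB.
At 50 Mbps: 194646.3 / 50 = 3893 s ≈ 64.9 minutes.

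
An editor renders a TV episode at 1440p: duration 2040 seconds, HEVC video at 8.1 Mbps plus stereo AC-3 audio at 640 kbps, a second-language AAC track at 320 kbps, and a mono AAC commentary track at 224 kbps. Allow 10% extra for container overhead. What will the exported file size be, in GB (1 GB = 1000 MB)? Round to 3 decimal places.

Audio total: 640 + 320 + 224 = 1184 kbps = 1.184 Mbps.
Total bitrate: 8.1 + 1.184 = 9.284 Mbps.
Stream data: 9.284 Mbps × 2040 s = 18939.4 Mb.
With 10% container overhead: ×1.10.
20,833 Mb ÷ 8 = 2,604 MB → 2.604 GB.

2.604 GB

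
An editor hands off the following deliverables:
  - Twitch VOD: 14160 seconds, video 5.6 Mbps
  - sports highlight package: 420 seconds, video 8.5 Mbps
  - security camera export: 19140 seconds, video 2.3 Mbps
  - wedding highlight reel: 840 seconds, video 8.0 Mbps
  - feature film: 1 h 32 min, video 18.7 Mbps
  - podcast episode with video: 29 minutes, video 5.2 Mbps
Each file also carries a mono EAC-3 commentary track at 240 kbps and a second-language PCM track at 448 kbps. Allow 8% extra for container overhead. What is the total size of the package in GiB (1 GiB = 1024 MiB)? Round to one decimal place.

Audio total: 240 + 448 = 688 kbps = 0.688 Mbps.
Twitch VOD: 6.288 Mbps × 14160 s × 1.08 = 96161.1 Mb
sports highlight package: 9.188 Mbps × 420 s × 1.08 = 4167.7 Mb
security camera export: 2.988 Mbps × 19140 s × 1.08 = 61765.5 Mb
wedding highlight reel: 8.688 Mbps × 840 s × 1.08 = 7881.8 Mb
feature film: 19.388 Mbps × 5520 s × 1.08 = 115583.5 Mb
podcast episode with video: 5.888 Mbps × 1740 s × 1.08 = 11064.7 Mb
Total: 296624.3 Mb = 37078.0 MB.
= 34.53 GiB.

34.5 GiB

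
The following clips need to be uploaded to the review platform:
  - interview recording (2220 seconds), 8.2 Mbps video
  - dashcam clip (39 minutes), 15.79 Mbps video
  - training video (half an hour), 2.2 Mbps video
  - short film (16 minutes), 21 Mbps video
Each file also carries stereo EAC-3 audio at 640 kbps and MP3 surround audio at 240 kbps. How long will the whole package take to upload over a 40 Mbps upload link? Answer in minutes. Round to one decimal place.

35.7 minutes

Audio total: 640 + 240 = 880 kbps = 0.880 Mbps.
interview recording: 9.080 Mbps × 2220 s = 20157.6 Mb
dashcam clip: 16.670 Mbps × 2340 s = 39007.8 Mb
training video: 3.080 Mbps × 1800 s = 5544.0 Mb
short film: 21.880 Mbps × 960 s = 21004.8 Mb
Total: 85714.2 Mb = 10714.3 MB.
At 40 Mbps: 85714.2 / 40 = 2143 s ≈ 35.7 minutes.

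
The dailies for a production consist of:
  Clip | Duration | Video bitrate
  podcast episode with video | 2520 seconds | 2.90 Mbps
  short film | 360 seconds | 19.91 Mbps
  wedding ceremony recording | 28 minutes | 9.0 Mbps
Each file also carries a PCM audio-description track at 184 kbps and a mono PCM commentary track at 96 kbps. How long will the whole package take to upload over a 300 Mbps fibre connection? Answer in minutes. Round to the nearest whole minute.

Audio total: 184 + 96 = 280 kbps = 0.280 Mbps.
podcast episode with video: 3.180 Mbps × 2520 s = 8013.6 Mb
short film: 20.190 Mbps × 360 s = 7268.4 Mb
wedding ceremony recording: 9.280 Mbps × 1680 s = 15590.4 Mb
Total: 30872.4 Mb = 3859.1 MB.
At 300 Mbps: 30872.4 / 300 = 103 s ≈ 1.72 minutes.

2 minutes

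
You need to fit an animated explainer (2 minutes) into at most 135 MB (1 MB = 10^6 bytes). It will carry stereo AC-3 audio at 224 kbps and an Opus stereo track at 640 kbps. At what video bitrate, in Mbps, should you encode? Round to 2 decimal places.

8.14 Mbps

Budget: 135 MB = 1080.0 Mb.
2 min = 120 s
Total bitrate budget: 1080.0 Mb / 120 s = 9.000 Mbps.
Audio total: 224 + 640 = 864 kbps = 0.864 Mbps.
Video: 9.000 − 0.864 = 8.136 Mbps.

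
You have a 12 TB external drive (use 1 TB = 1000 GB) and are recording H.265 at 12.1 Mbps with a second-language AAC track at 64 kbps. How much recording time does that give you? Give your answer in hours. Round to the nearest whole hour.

Audio: 64 kbps = 0.064 Mbps.
Total bitrate: 12.1 + 0.064 = 12.164 Mbps.
Capacity: 12 TB = 96,000,000 Mb.
Recording time: 96,000,000 / 12.164 = 7,892,141 s ≈ 2,192 hours.

2192 hours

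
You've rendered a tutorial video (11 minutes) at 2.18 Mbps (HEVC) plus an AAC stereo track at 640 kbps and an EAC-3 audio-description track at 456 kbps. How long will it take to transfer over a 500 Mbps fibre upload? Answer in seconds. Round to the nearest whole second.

11 min = 660 s
Audio total: 640 + 456 = 1096 kbps = 1.096 Mbps.
Total bitrate: 3.276 Mbps.
File: 3.276 Mbps × 660 s = 2162.2 Mb.
At 500 Mbps: 2162.2 / 500 = 4.3 s ≈ 4.32 seconds.

4 seconds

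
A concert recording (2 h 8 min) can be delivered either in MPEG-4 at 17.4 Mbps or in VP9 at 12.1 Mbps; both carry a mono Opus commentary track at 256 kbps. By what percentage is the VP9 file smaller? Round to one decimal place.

30.0%

2 h 8 min = 128 min = 7680 s
Audio: 256 kbps = 0.256 Mbps.
MPEG-4: 17.656 Mbps × 7680 s = 135598.1 Mb = 16.950 GB.
VP9: 12.356 Mbps × 7680 s = 94894.1 Mb = 11.862 GB.
Reduction: (1 − 11.862/16.950) × 100 = 30.02%.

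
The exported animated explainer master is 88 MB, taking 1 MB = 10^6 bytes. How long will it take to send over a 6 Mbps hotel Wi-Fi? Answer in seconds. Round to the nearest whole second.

File: 88 MB = 704.0 Mb.
At 6 Mbps: 704.0 / 6 = 117.3 s ≈ 117 seconds.

117 seconds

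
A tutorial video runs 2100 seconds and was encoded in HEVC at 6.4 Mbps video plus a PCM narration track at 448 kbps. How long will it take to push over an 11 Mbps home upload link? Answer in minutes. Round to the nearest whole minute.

22 minutes

Audio: 448 kbps = 0.448 Mbps.
Total bitrate: 6.848 Mbps.
File: 6.848 Mbps × 2100 s = 14380.8 Mb.
At 11 Mbps: 14380.8 / 11 = 1307.3 s ≈ 21.8 minutes.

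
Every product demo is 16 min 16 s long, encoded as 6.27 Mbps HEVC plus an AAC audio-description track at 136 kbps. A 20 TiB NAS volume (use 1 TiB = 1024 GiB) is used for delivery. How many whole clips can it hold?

28137

16 min 16 s = 976 s
Audio: 136 kbps = 0.136 Mbps.
Total bitrate: 6.406 Mbps.
Per item: 6.406 Mbps × 976 s = 6,252 Mb = 781.5 MB.
Capacity: 20 TiB = 175,921,860 Mb; 28137.34 items → 28137 complete.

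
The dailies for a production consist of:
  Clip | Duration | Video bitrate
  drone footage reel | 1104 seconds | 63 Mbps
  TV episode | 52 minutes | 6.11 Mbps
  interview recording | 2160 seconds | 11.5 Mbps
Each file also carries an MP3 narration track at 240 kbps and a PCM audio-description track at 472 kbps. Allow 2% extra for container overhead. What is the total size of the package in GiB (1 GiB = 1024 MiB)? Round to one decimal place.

Audio total: 240 + 472 = 712 kbps = 0.712 Mbps.
drone footage reel: 63.712 Mbps × 1104 s × 1.02 = 71744.8 Mb
TV episode: 6.822 Mbps × 3120 s × 1.02 = 21710.3 Mb
interview recording: 12.212 Mbps × 2160 s × 1.02 = 26905.5 Mb
Total: 120360.6 Mb = 15045.1 MB.
= 14.01 GiB.

14.0 GiB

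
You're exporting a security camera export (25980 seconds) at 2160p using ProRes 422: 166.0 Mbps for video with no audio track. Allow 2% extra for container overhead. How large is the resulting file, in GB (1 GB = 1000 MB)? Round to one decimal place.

Total bitrate: 166.0 Mbps.
Stream data: 166.000 Mbps × 25980 s = 4312680.0 Mb.
With 2% container overhead: ×1.02.
4,398,934 Mb ÷ 8 = 549,867 MB → 549.9 GB.

549.9 GB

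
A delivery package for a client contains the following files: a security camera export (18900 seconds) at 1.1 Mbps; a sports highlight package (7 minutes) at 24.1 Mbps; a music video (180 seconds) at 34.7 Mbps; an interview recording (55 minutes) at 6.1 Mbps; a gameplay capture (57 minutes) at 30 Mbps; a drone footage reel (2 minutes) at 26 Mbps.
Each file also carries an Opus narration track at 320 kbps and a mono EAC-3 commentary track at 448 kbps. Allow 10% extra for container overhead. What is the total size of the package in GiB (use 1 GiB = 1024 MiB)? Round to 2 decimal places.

23.46 GiB

Audio total: 320 + 448 = 768 kbps = 0.768 Mbps.
security camera export: 1.868 Mbps × 18900 s × 1.10 = 38835.7 Mb
sports highlight package: 24.868 Mbps × 420 s × 1.10 = 11489.0 Mb
music video: 35.468 Mbps × 180 s × 1.10 = 7022.7 Mb
interview recording: 6.868 Mbps × 3300 s × 1.10 = 24930.8 Mb
gameplay capture: 30.768 Mbps × 3420 s × 1.10 = 115749.2 Mb
drone footage reel: 26.768 Mbps × 120 s × 1.10 = 3533.4 Mb
Total: 201560.8 Mb = 25195.1 MB.
= 23.46 GiB.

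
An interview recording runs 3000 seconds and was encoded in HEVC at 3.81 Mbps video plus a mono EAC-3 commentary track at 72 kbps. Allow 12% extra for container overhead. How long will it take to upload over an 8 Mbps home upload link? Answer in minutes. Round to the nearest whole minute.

Audio: 72 kbps = 0.072 Mbps.
Total bitrate: 3.882 Mbps.
File: 3.882 Mbps × 3000 s = 11646.0 Mb.
With 12% container overhead: ×1.12. → 13043.5 Mb.
At 8 Mbps: 13043.5 / 8 = 1630.4 s ≈ 27.2 minutes.

27 minutes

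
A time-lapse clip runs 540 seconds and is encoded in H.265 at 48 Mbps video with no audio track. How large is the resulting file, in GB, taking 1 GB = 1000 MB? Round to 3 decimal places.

Total bitrate: 48 Mbps.
Stream data: 48.000 Mbps × 540 s = 25920.0 Mb.
25,920 Mb ÷ 8 = 3,240 MB → 3.240 GB.

3.240 GB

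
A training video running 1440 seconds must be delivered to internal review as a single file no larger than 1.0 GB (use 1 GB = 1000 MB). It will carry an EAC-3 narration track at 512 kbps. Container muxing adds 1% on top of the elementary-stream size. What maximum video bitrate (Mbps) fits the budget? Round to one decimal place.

Budget: 1.0 GB = 8000.0 Mb.
Stream payload after overhead: 8000.0 / 1.01 = 7920.8 Mb.
Total bitrate budget: 7920.8 Mb / 1440 s = 5.501 Mbps.
Audio: 512 kbps = 0.512 Mbps.
Video: 5.501 − 0.512 = 4.989 Mbps.

5.0 Mbps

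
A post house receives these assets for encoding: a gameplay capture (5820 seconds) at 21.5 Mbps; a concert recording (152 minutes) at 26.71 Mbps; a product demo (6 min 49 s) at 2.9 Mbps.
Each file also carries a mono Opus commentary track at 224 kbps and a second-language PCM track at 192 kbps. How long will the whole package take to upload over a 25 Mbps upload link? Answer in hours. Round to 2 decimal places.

4.18 hours

Audio total: 224 + 192 = 416 kbps = 0.416 Mbps.
gameplay capture: 21.916 Mbps × 5820 s = 127551.1 Mb
concert recording: 27.126 Mbps × 9120 s = 247389.1 Mb
product demo: 3.316 Mbps × 409 s = 1356.2 Mb
Total: 376296.5 Mb = 47037.1 MB.
At 25 Mbps: 376296.5 / 25 = 15052 s ≈ 4.18 hours.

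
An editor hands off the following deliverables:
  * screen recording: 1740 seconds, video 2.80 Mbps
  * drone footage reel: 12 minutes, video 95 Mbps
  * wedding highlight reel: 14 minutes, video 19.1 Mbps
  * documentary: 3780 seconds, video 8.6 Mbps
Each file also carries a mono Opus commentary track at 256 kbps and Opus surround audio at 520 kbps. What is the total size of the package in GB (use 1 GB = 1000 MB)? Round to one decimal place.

Audio total: 256 + 520 = 776 kbps = 0.776 Mbps.
screen recording: 3.576 Mbps × 1740 s = 6222.2 Mb
drone footage reel: 95.776 Mbps × 720 s = 68958.7 Mb
wedding highlight reel: 19.876 Mbps × 840 s = 16695.8 Mb
documentary: 9.376 Mbps × 3780 s = 35441.3 Mb
Total: 127318.1 Mb = 15914.8 MB.
= 15.91 GB.

15.9 GB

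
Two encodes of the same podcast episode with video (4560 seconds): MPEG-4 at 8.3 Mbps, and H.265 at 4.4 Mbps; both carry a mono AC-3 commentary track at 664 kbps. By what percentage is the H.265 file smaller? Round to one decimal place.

43.5%

Audio: 664 kbps = 0.664 Mbps.
MPEG-4: 8.964 Mbps × 4560 s = 40875.8 Mb = 5.109 GB.
H.265: 5.064 Mbps × 4560 s = 23091.8 Mb = 2.886 GB.
Reduction: (1 − 2.886/5.109) × 100 = 43.51%.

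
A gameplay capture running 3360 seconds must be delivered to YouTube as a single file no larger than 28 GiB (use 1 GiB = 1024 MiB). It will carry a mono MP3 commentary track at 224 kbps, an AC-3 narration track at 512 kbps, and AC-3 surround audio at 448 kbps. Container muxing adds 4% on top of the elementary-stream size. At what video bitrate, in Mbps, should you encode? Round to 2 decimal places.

67.65 Mbps

Budget: 28 GiB = 240518.2 Mb.
Stream payload after overhead: 240518.2 / 1.04 = 231267.5 Mb.
Total bitrate budget: 231267.5 Mb / 3360 s = 68.830 Mbps.
Audio total: 224 + 512 + 448 = 1184 kbps = 1.184 Mbps.
Video: 68.830 − 1.184 = 67.646 Mbps.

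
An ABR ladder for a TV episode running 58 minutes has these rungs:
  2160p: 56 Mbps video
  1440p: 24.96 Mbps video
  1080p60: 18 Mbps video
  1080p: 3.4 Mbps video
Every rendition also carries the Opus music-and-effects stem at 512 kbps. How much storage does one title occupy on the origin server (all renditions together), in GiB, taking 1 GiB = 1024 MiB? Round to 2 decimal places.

42.30 GiB

58 min = 3480 s
Audio: 512 kbps = 0.512 Mbps.
Sum of rendition bitrates: (56+0.512) + (24.96+0.512) + (18+0.512) + (3.4+0.512) = 104.408 Mbps.
× 3480 s = 363,340 Mb = 45,417 MB = 42.30 GiB.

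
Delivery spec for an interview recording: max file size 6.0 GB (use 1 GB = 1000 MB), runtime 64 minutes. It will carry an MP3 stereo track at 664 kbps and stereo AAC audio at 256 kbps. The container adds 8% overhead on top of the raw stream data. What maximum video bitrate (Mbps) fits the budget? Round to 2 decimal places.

Budget: 6.0 GB = 48000.0 Mb.
Stream payload after overhead: 48000.0 / 1.08 = 44444.4 Mb.
64 min = 3840 s
Total bitrate budget: 44444.4 Mb / 3840 s = 11.574 Mbps.
Audio total: 664 + 256 = 920 kbps = 0.920 Mbps.
Video: 11.574 − 0.920 = 10.654 Mbps.

10.65 Mbps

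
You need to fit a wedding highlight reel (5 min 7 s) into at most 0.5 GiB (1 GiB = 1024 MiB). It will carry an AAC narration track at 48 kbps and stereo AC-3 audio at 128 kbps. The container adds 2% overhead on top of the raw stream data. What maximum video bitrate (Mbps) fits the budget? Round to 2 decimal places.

Budget: 0.5 GiB = 4295.0 Mb.
Stream payload after overhead: 4295.0 / 1.02 = 4210.8 Mb.
5 min 7 s = 307 s
Total bitrate budget: 4210.8 Mb / 307 s = 13.716 Mbps.
Audio total: 48 + 128 = 176 kbps = 0.176 Mbps.
Video: 13.716 − 0.176 = 13.540 Mbps.

13.54 Mbps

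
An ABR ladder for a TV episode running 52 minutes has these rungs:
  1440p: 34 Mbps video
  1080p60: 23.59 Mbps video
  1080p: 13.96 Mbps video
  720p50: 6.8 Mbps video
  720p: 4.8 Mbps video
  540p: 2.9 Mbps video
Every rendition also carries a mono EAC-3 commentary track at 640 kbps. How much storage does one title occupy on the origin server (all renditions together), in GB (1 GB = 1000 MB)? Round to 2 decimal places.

35.06 GB

52 min = 3120 s
Audio: 640 kbps = 0.640 Mbps.
Sum of rendition bitrates: (34+0.640) + (23.59+0.640) + (13.96+0.640) + (6.8+0.640) + (4.8+0.640) + (2.9+0.640) = 89.890 Mbps.
× 3120 s = 280,457 Mb = 35,057 MB = 35.06 GB.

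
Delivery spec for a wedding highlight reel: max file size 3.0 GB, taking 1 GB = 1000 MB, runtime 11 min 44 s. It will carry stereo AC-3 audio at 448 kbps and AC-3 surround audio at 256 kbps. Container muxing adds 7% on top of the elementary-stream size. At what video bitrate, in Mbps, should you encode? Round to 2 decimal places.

31.16 Mbps

Budget: 3.0 GB = 24000.0 Mb.
Stream payload after overhead: 24000.0 / 1.07 = 22429.9 Mb.
11 min 44 s = 704 s
Total bitrate budget: 22429.9 Mb / 704 s = 31.861 Mbps.
Audio total: 448 + 256 = 704 kbps = 0.704 Mbps.
Video: 31.861 − 0.704 = 31.157 Mbps.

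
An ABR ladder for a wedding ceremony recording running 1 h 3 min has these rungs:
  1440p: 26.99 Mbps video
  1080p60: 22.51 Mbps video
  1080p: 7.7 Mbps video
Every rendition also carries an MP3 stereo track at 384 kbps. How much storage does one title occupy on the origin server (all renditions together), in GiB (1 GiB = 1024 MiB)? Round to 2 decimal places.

1 h 3 min = 63 min = 3780 s
Audio: 384 kbps = 0.384 Mbps.
Sum of rendition bitrates: (26.99+0.384) + (22.51+0.384) + (7.7+0.384) = 58.352 Mbps.
× 3780 s = 220,571 Mb = 27,571 MB = 25.68 GiB.

25.68 GiB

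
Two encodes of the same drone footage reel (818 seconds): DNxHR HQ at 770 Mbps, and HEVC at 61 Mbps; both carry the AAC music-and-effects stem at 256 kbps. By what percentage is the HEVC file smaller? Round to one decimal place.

Audio: 256 kbps = 0.256 Mbps.
DNxHR HQ: 770.256 Mbps × 818 s = 630069.4 Mb = 78.759 GB.
HEVC: 61.256 Mbps × 818 s = 50107.4 Mb = 6.263 GB.
Reduction: (1 − 6.263/78.759) × 100 = 92.05%.

92.0%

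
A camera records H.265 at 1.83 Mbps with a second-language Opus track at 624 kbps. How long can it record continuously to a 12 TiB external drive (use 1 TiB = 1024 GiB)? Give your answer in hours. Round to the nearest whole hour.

11948 hours

Audio: 624 kbps = 0.624 Mbps.
Total bitrate: 1.83 + 0.624 = 2.454 Mbps.
Capacity: 12 TiB = 105,553,116 Mb.
Recording time: 105,553,116 / 2.454 = 43,012,680 s ≈ 11,948 hours.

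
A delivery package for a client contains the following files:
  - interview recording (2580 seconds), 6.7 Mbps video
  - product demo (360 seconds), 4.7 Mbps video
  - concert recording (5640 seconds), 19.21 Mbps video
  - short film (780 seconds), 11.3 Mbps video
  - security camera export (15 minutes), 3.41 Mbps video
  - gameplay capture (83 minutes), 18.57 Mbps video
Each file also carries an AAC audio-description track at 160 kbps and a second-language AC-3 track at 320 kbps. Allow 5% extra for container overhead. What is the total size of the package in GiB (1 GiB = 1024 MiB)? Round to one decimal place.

29.2 GiB

Audio total: 160 + 320 = 480 kbps = 0.480 Mbps.
interview recording: 7.180 Mbps × 2580 s × 1.05 = 19450.6 Mb
product demo: 5.180 Mbps × 360 s × 1.05 = 1958.0 Mb
concert recording: 19.690 Mbps × 5640 s × 1.05 = 116604.2 Mb
short film: 11.780 Mbps × 780 s × 1.05 = 9647.8 Mb
security camera export: 3.890 Mbps × 900 s × 1.05 = 3676.1 Mb
gameplay capture: 19.050 Mbps × 4980 s × 1.05 = 99612.4 Mb
Total: 250949.2 Mb = 31368.6 MB.
= 29.21 GiB.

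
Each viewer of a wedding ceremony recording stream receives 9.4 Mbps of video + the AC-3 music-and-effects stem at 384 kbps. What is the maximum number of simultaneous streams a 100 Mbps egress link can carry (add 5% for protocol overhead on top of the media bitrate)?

Audio: 384 kbps = 0.384 Mbps.
Per-viewer media rate: 9.784 Mbps.
On the wire with 5% overhead: 10.273 Mbps.
100 Mbps = 100.0 Mbps; 100.0 / 10.273 = 9.73 → 9 viewers.

9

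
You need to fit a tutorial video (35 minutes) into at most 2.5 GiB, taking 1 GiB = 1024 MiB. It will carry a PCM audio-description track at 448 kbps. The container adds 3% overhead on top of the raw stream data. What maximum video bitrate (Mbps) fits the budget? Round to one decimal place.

Budget: 2.5 GiB = 21474.8 Mb.
Stream payload after overhead: 21474.8 / 1.03 = 20849.4 Mb.
35 min = 2100 s
Total bitrate budget: 20849.4 Mb / 2100 s = 9.928 Mbps.
Audio: 448 kbps = 0.448 Mbps.
Video: 9.928 − 0.448 = 9.480 Mbps.

9.5 Mbps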